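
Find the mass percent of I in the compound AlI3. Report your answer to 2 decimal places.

Molar mass = 1(26.98) + 3(126.90) = 407.680 g/mol
Mass of I per mole = 3 × 126.90 = 380.700 g
% I = 380.700 / 407.680 × 100 = 93.38%

93.38%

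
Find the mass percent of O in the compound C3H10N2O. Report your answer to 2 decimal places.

Molar mass = 3(12.01) + 10(1.008) + 2(14.01) + 1(16.00) = 90.130 g/mol
Mass of O per mole = 1 × 16.00 = 16.000 g
% O = 16.000 / 90.130 × 100 = 17.75%

17.75%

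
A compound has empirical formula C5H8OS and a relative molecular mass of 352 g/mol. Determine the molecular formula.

Empirical-formula mass = 116.18 g/mol
n = 352 / 116.18 = 3.03 ≈ 3
Molecular formula = (C5H8OS)3 = C15H24O3S3

C15H24O3S3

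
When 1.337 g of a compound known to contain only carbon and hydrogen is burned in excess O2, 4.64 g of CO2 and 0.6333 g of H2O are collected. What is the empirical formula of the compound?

C3H2

mol C = 4.64 / 44.01 = 0.1054; mass C = 0.1054 × 12.01 = 1.266 g
mol H = 2 × (0.6333 / 18.02) = 0.07029; mass H = 0.07029 × 1.008 = 0.07085 g
Ratios (÷ 0.07029): C 1.500, H 1.000
×2: C 3.00, H 2.00 → C3H2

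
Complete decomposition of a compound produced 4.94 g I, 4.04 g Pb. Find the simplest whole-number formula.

n(I) = 4.94/126.90 = 0.03893, n(Pb) = 4.04/207.2 = 0.0195
Ratios (÷ 0.0195): I 1.997, Pb 1.000
→ I2Pb

I2Pb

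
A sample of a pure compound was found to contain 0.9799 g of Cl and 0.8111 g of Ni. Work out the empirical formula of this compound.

Moles — Cl: 0.9799 / 35.45 = 0.02764 mol; Ni: 0.8111 / 58.69 = 0.01382 mol
Ratios (÷ 0.01382): Cl 2.000, Ni 1.000
Ratio ≈ 2:1, so the empirical formula is Cl2Ni

Cl2Ni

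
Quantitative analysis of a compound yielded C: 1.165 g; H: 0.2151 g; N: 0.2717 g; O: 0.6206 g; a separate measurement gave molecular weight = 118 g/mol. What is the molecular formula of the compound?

C5H11NO2

Moles — C: 1.165 / 12.01 = 0.097 mol; H: 0.2151 / 1.008 = 0.2134 mol; N: 0.2717 / 14.01 = 0.01939 mol; O: 0.6206 / 16.00 = 0.03879 mol
Divide by the smallest (0.01939 mol N): C 5.002, H 11.003, N 1.000, O 2.000
→ C5H11NO2
Empirical-formula mass = 117.15 g/mol
n = 118 / 117.15 = 1.01 ≈ 1
Molecular formula = empirical formula = C5H11NO2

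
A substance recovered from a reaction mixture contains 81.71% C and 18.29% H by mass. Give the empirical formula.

Assume 100 g: 81.71 g C, 18.29 g H.
n(C) = 81.71/12.01 = 6.803, n(H) = 18.29/1.008 = 18.14
Smallest is C at 6.803 mol; normalising gives C 1.000, H 2.667
Multiply by 3: C 3.00, H 8.00 → C3H8

C3H8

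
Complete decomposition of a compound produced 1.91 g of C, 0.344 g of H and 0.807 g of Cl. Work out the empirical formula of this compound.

n(C) = 1.91/12.01 = 0.159, n(H) = 0.344/1.008 = 0.3413, n(Cl) = 0.807/35.45 = 0.02276
Smallest is Cl at 0.02276 mol; normalising gives C 6.986, H 14.991, Cl 1.000
Ratio ≈ 7:15:1, so the empirical formula is C7H15Cl

C7H15Cl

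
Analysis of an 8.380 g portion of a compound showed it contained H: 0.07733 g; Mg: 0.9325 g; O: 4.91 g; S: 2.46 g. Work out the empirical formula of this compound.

H2MgO8S2

Moles — H: 0.07733 / 1.008 = 0.07672 mol; Mg: 0.9325 / 24.31 = 0.03836 mol; O: 4.91 / 16.00 = 0.3069 mol; S: 2.46 / 32.07 = 0.07671 mol
Smallest is Mg at 0.03836 mol; normalising gives H 2.000, Mg 1.000, O 8.000, S 2.000
Ratio ≈ 2:1:8:2, so the empirical formula is H2MgO8S2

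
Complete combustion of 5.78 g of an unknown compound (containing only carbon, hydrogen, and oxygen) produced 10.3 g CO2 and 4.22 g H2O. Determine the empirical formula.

mol C = 10.3 / 44.01 = 0.2340; mass C = 0.2340 × 12.01 = 2.811 g
mol H = 2 × (4.22 / 18.02) = 0.4684; mass H = 0.4684 × 1.008 = 0.4721 g
mass O = 5.78 − (3.283) = 2.497 g → mol O = 0.1561
Divide by the smallest (0.1561 mol O): C 1.500, H 3.001, O 1.000
Scaling by 2: C 3.00, H 6.00, O 2.00 → C3H6O2

C3H6O2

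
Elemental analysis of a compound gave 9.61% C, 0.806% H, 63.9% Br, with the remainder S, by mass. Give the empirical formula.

CHBrS

Assume 100 g: 9.61 g C, 0.806 g H, 63.9 g Br, 25.68 g S.
n(C) = 9.61/12.01 = 0.8002, n(H) = 0.806/1.008 = 0.7996, n(Br) = 63.9/79.90 = 0.7997, n(S) = 25.68/32.07 = 0.8007
Divide by the smallest (0.7996 mol H): C 1.001, H 1.000, Br 1.000, S 1.001
Ratio ≈ 1:1:1:1, so the empirical formula is CHBrS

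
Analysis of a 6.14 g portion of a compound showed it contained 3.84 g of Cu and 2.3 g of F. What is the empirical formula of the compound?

n(Cu) = 3.84/63.55 = 0.06042, n(F) = 2.3/19.00 = 0.1211
Divide by the smallest (0.06042 mol Cu): Cu 1.000, F 2.003
≈ 1:2 → CuF2

CuF2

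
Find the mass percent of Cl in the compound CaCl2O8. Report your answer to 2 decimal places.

Molar mass = 1(40.08) + 2(35.45) + 8(16.00) = 238.980 g/mol
Mass of Cl per mole = 2 × 35.45 = 70.900 g
% Cl = 70.900 / 238.980 × 100 = 29.67%

29.67%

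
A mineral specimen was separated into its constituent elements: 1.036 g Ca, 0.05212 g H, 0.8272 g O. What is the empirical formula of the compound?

CaH2O2

Ca: 1.036 g ÷ 40.08 g/mol = 0.02585 mol
H: 0.05212 g ÷ 1.008 g/mol = 0.05171 mol
O: 0.8272 g ÷ 16.00 g/mol = 0.0517 mol
Smallest is Ca at 0.02585 mol; normalising gives Ca 1.000, H 2.000, O 2.000
→ CaH2O2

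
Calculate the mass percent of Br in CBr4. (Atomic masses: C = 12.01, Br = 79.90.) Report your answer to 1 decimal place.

96.4%

Molar mass = 1(12.01) + 4(79.90) = 331.610 g/mol
Mass of Br per mole = 4 × 79.90 = 319.600 g
% Br = 319.600 / 331.610 × 100 = 96.4%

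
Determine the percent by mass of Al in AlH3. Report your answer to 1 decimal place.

89.9%

Molar mass = 1(26.98) + 3(1.008) = 30.004 g/mol
Mass of Al per mole = 1 × 26.98 = 26.980 g
% Al = 26.980 / 30.004 × 100 = 89.9%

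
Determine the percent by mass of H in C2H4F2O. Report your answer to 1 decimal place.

4.9%

Molar mass = 2(12.01) + 4(1.008) + 2(19.00) + 1(16.00) = 82.052 g/mol
Mass of H per mole = 4 × 1.008 = 4.032 g
% H = 4.032 / 82.052 × 100 = 4.9%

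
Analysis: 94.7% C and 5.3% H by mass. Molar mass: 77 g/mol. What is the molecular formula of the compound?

C6H4

Assume 100 g: 94.7 g C, 5.3 g H.
n(C) = 94.7/12.01 = 7.885, n(H) = 5.3/1.008 = 5.258
Divide by the smallest (5.258 mol H): C 1.500, H 1.000
Multiply by 2: C 3.00, H 2.00 → C3H2
Empirical-formula mass = 38.05 g/mol
n = 77 / 38.05 = 2.02 ≈ 2
Molecular formula = (C3H2)×2 = C6H4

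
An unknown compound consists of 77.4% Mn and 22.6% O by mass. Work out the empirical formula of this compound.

MnO

Assume 100 g: 77.4 g Mn, 22.6 g O.
Mn: 77.4 g ÷ 54.94 g/mol = 1.409 mol
O: 22.6 g ÷ 16.00 g/mol = 1.413 mol
Divide by the smallest (1.409 mol Mn): Mn 1.000, O 1.003
→ MnO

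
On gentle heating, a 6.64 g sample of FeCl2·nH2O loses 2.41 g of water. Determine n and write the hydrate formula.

FeCl2·4H2O

Mass of anhydrous FeCl2 = 6.64 − 2.41 = 4.23 g
mol H2O = 2.41 / 18.02 = 0.1337
Molar mass of FeCl2 = 126.75 g/mol → mol FeCl2 = 4.23 / 126.75 = 0.03337
n = 0.1337 / 0.03337 = 4.01 ≈ 4 → FeCl2·4H2O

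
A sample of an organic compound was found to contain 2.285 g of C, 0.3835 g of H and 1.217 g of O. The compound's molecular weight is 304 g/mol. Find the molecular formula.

C15H30O6

n(C) = 2.285/12.01 = 0.1903, n(H) = 0.3835/1.008 = 0.3805, n(O) = 1.217/16.00 = 0.07606
Smallest is O at 0.07606 mol; normalising gives C 2.501, H 5.002, O 1.000
Scaling by 2: C 5.00, H 10.00, O 2.00 → C5H10O2
Empirical-formula mass = 102.13 g/mol
n = 304 / 102.13 = 2.98 ≈ 3
Molecular formula = (C5H10O2)×3 = C15H30O6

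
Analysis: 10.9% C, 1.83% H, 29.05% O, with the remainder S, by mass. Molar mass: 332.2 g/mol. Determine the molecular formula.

Assume 100 g: 10.9 g C, 1.83 g H, 29.05 g O, 58.22 g S.
n(C) = 10.9/12.01 = 0.9076, n(H) = 1.83/1.008 = 1.815, n(O) = 29.05/16.00 = 1.816, n(S) = 58.22/32.07 = 1.815
Divide by the smallest (0.9076 mol C): C 1.000, H 2.000, O 2.001, S 2.000
→ CH2O2S2
Empirical-formula mass = 110.17 g/mol
n = 332.2 / 110.17 = 3.02 ≈ 3
Molecular formula = (CH2O2S2)×3 = C3H6O6S6

C3H6O6S6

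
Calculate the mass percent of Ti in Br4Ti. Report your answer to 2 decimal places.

Molar mass = 4(79.90) + 1(47.87) = 367.470 g/mol
Mass of Ti per mole = 1 × 47.87 = 47.870 g
% Ti = 47.870 / 367.470 × 100 = 13.03%

13.03%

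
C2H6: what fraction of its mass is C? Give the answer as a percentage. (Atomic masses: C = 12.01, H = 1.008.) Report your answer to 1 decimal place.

79.9%

Molar mass = 2(12.01) + 6(1.008) = 30.068 g/mol
Mass of C per mole = 2 × 12.01 = 24.020 g
% C = 24.020 / 30.068 × 100 = 79.9%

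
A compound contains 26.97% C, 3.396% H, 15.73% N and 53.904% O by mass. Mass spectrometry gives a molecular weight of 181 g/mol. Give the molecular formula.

C4H6N2O6

Assume 100 g: 26.97 g C, 3.396 g H, 15.73 g N, 53.904 g O.
C: 26.97 g ÷ 12.01 g/mol = 2.246 mol
H: 3.396 g ÷ 1.008 g/mol = 3.369 mol
N: 15.73 g ÷ 14.01 g/mol = 1.123 mol
O: 53.904 g ÷ 16.00 g/mol = 3.369 mol
Divide by the smallest (1.123 mol N): C 2.000, H 3.001, N 1.000, O 3.001
Ratio ≈ 2:3:1:3, so the empirical formula is C2H3NO3
Empirical-formula mass = 89.05 g/mol
n = 181 / 89.05 = 2.03 ≈ 2
Molecular formula = (C2H3NO3)×2 = C4H6N2O6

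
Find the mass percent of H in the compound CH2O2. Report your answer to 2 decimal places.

Molar mass = 1(12.01) + 2(1.008) + 2(16.00) = 46.026 g/mol
Mass of H per mole = 2 × 1.008 = 2.016 g
% H = 2.016 / 46.026 × 100 = 4.38%

4.38%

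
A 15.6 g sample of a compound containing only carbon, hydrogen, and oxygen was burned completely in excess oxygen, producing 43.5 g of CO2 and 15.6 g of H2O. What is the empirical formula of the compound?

mol C = 43.5 / 44.01 = 0.9884; mass C = 0.9884 × 12.01 = 11.87 g
mol H = 2 × (15.6 / 18.02) = 1.731; mass H = 1.731 × 1.008 = 1.745 g
mass O = 15.6 − (13.62) = 1.984 g → mol O = 0.1240
Smallest is O at 0.124 mol; normalising gives C 7.971, H 13.964, O 1.000
≈ 8:14:1 → C8H14O

C8H14O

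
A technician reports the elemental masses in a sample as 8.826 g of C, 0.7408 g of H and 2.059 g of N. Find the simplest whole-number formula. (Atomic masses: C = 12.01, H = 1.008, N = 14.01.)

C: 8.826 g ÷ 12.01 g/mol = 0.7349 mol
H: 0.7408 g ÷ 1.008 g/mol = 0.7349 mol
N: 2.059 g ÷ 14.01 g/mol = 0.147 mol
Divide by the smallest (0.147 mol N): C 5.000, H 5.001, N 1.000
→ C5H5N

C5H5N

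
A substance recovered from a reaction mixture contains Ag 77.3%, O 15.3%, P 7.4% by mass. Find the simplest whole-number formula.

Assume 100 g: 77.3 g Ag, 15.3 g O, 7.4 g P.
n(Ag) = 77.3/107.87 = 0.7166, n(O) = 15.3/16.00 = 0.9563, n(P) = 7.4/30.97 = 0.2389
Ratios (÷ 0.2389): Ag 2.999, O 4.002, P 1.000
Ratio ≈ 3:4:1, so the empirical formula is Ag3O4P

Ag3O4P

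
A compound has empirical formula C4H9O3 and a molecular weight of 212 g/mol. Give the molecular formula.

C8H18O6

Empirical-formula mass = 105.11 g/mol
n = 212 / 105.11 = 2.02 ≈ 2
Molecular formula = (C4H9O3)2 = C8H18O6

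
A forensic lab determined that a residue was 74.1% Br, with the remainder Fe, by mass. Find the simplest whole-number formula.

Br2Fe

Assume 100 g: 74.1 g Br, 25.9 g Fe.
n(Br) = 74.1/79.90 = 0.9274, n(Fe) = 25.9/55.85 = 0.4637
Smallest is Fe at 0.4637 mol; normalising gives Br 2.000, Fe 1.000
≈ 2:1 → Br2Fe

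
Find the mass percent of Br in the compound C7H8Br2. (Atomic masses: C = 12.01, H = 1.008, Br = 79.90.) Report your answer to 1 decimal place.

Molar mass = 7(12.01) + 8(1.008) + 2(79.90) = 251.934 g/mol
Mass of Br per mole = 2 × 79.90 = 159.800 g
% Br = 159.800 / 251.934 × 100 = 63.4%

63.4%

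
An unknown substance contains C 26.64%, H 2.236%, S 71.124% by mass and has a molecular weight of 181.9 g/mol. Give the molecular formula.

C4H4S4

Assume 100 g: 26.64 g C, 2.236 g H, 71.124 g S.
C: 26.64 g ÷ 12.01 g/mol = 2.218 mol
H: 2.236 g ÷ 1.008 g/mol = 2.218 mol
S: 71.124 g ÷ 32.07 g/mol = 2.218 mol
Smallest is S at 2.218 mol; normalising gives C 1.000, H 1.000, S 1.000
≈ 1:1:1 → CHS
Empirical-formula mass = 45.09 g/mol
n = 181.9 / 45.09 = 4.03 ≈ 4
Molecular formula = (CHS)×4 = C4H4S4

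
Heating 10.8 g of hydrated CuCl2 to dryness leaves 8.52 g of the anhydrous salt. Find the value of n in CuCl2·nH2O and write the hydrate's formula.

Mass of water lost = 10.8 − 8.52 = 2.28 g → 2.28 / 18.02 = 0.1265 mol H2O
Molar mass of CuCl2 = 134.45 g/mol → mol CuCl2 = 8.52 / 134.45 = 0.06337
n = 0.1265 / 0.06337 = 2.00 ≈ 2 → CuCl2·2H2O

CuCl2·2H2O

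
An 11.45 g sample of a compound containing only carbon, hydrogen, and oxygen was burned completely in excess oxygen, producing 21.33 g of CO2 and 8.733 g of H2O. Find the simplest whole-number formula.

C5H10O3

mol C = 21.33 / 44.01 = 0.4847; mass C = 0.4847 × 12.01 = 5.821 g
mol H = 2 × (8.733 / 18.02) = 0.9693; mass H = 0.9693 × 1.008 = 0.9770 g
mass O = 11.45 − (6.798) = 4.652 g → mol O = 0.2908
Smallest is O at 0.2908 mol; normalising gives C 1.667, H 3.334, O 1.000
×3: C 5.00, H 10.00, O 3.00 → C5H10O3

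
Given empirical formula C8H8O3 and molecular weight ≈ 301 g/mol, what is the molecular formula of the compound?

C16H16O6

Empirical-formula mass = 152.14 g/mol
n = 301 / 152.14 = 1.98 ≈ 2
Molecular formula = (C8H8O3)2 = C16H16O6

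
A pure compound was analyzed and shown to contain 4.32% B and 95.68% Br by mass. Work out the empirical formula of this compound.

Assume 100 g: 4.32 g B, 95.68 g Br.
B: 4.32 g ÷ 10.81 g/mol = 0.3996 mol
Br: 95.68 g ÷ 79.90 g/mol = 1.197 mol
Smallest is B at 0.3996 mol; normalising gives B 1.000, Br 2.997
Ratio ≈ 1:3, so the empirical formula is BBr3

BBr3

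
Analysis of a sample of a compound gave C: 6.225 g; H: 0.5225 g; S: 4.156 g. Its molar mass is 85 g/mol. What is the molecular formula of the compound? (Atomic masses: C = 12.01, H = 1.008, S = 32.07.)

Moles — C: 6.225 / 12.01 = 0.5183 mol; H: 0.5225 / 1.008 = 0.5184 mol; S: 4.156 / 32.07 = 0.1296 mol
Smallest is S at 0.1296 mol; normalising gives C 4.000, H 4.000, S 1.000
Ratio ≈ 4:4:1, so the empirical formula is C4H4S
Empirical-formula mass = 84.14 g/mol
n = 85 / 84.14 = 1.01 ≈ 1
Molecular formula = empirical formula = C4H4S

C4H4S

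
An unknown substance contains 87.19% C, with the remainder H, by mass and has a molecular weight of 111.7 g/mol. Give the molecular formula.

C8H14

Assume 100 g: 87.19 g C, 12.81 g H.
Moles — C: 87.19 / 12.01 = 7.26 mol; H: 12.81 / 1.008 = 12.71 mol
Divide by the smallest (7.26 mol C): C 1.000, H 1.751
Multiply by 4: C 4.00, H 7.00 → C4H7
Empirical-formula mass = 55.10 g/mol
n = 111.7 / 55.10 = 2.03 ≈ 2
Molecular formula = (C4H7)×2 = C8H14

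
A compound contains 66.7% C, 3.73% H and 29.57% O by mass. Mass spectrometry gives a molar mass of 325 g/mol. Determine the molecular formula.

Assume 100 g: 66.7 g C, 3.73 g H, 29.57 g O.
C: 66.7 g ÷ 12.01 g/mol = 5.554 mol
H: 3.73 g ÷ 1.008 g/mol = 3.7 mol
O: 29.57 g ÷ 16.00 g/mol = 1.848 mol
Ratios (÷ 1.848): C 3.005, H 2.002, O 1.000
Ratio ≈ 3:2:1, so the empirical formula is C3H2O
Empirical-formula mass = 54.05 g/mol
n = 325 / 54.05 = 6.01 ≈ 6
Molecular formula = (C3H2O)×6 = C18H12O6

C18H12O6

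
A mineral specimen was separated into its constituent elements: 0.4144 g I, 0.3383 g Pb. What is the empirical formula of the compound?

I2Pb

I: 0.4144 g ÷ 126.90 g/mol = 0.003266 mol
Pb: 0.3383 g ÷ 207.2 g/mol = 0.001633 mol
Divide by the smallest (0.001633 mol Pb): I 2.000, Pb 1.000
→ I2Pb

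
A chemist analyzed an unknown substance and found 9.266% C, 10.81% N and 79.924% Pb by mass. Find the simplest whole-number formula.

C2N2Pb

Assume 100 g: 9.266 g C, 10.81 g N, 79.924 g Pb.
n(C) = 9.266/12.01 = 0.7715, n(N) = 10.81/14.01 = 0.7716, n(Pb) = 79.924/207.2 = 0.3857
Smallest is Pb at 0.3857 mol; normalising gives C 2.000, N 2.000, Pb 1.000
→ C2N2Pb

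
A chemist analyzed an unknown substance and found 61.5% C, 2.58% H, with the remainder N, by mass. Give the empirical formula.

C2HN

Assume 100 g: 61.5 g C, 2.58 g H, 35.92 g N.
n(C) = 61.5/12.01 = 5.121, n(H) = 2.58/1.008 = 2.56, n(N) = 35.92/14.01 = 2.564
Ratios (÷ 2.56): C 2.001, H 1.000, N 1.002
→ C2HN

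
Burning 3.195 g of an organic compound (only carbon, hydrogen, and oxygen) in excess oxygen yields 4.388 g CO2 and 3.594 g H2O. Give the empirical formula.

mol C = 4.388 / 44.01 = 0.09970; mass C = 0.09970 × 12.01 = 1.197 g
mol H = 2 × (3.594 / 18.02) = 0.3989; mass H = 0.3989 × 1.008 = 0.4021 g
mass O = 3.195 − (1.600) = 1.595 g → mol O = 0.09972
Divide by the smallest (0.0997 mol C): C 1.000, H 4.001, O 1.000
→ CH4O

CH4O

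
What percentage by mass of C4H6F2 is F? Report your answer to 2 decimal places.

41.26%

Molar mass = 4(12.01) + 6(1.008) + 2(19.00) = 92.088 g/mol
Mass of F per mole = 2 × 19.00 = 38.000 g
% F = 38.000 / 92.088 × 100 = 41.26%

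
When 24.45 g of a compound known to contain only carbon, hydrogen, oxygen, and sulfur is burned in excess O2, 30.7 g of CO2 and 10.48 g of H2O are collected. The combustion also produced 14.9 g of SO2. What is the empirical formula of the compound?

C3H5O2S

mol C = 30.7 / 44.01 = 0.6976; mass C = 0.6976 × 12.01 = 8.378 g
mol H = 2 × (10.48 / 18.02) = 1.163; mass H = 1.163 × 1.008 = 1.172 g
mol S = 14.9 / 64.07 = 0.2326; mass S = 7.458 g
mass O = 24.45 − (17.01) = 7.442 g → mol O = 0.4651
Divide by the smallest (0.2326 mol S): C 3.000, H 5.002, O 2.000, S 1.000
≈ 3:5:2:1 → C3H5O2S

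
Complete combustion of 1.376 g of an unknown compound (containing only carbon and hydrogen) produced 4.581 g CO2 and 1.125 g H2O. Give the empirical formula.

C5H6

mol C = 4.581 / 44.01 = 0.1041; mass C = 0.1041 × 12.01 = 1.250 g
mol H = 2 × (1.125 / 18.02) = 0.1249; mass H = 0.1249 × 1.008 = 0.1259 g
Smallest is C at 0.1041 mol; normalising gives C 1.000, H 1.200
Multiply by 5: C 5.00, H 6.00 → C5H6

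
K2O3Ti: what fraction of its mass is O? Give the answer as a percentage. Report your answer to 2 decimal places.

Molar mass = 2(39.10) + 3(16.00) + 1(47.87) = 174.070 g/mol
Mass of O per mole = 3 × 16.00 = 48.000 g
% O = 48.000 / 174.070 × 100 = 27.58%

27.58%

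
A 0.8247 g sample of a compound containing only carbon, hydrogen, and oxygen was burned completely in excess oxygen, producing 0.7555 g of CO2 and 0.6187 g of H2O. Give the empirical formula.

mol C = 0.7555 / 44.01 = 0.01717; mass C = 0.01717 × 12.01 = 0.2062 g
mol H = 2 × (0.6187 / 18.02) = 0.06867; mass H = 0.06867 × 1.008 = 0.06922 g
mass O = 0.8247 − (0.2754) = 0.5493 g → mol O = 0.03433
Smallest is C at 0.01717 mol; normalising gives C 1.000, H 4.000, O 2.000
≈ 1:4:2 → CH4O2

CH4O2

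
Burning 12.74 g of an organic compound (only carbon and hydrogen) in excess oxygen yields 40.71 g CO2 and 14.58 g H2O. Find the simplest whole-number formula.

C4H7

mol C = 40.71 / 44.01 = 0.9250; mass C = 0.9250 × 12.01 = 11.11 g
mol H = 2 × (14.58 / 18.02) = 1.618; mass H = 1.618 × 1.008 = 1.631 g
Smallest is C at 0.925 mol; normalising gives C 1.000, H 1.749
Multiply by 4: C 4.00, H 7.00 → C4H7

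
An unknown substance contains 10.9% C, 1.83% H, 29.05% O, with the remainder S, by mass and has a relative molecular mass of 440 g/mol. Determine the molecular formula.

C4H8O8S8

Assume 100 g: 10.9 g C, 1.83 g H, 29.05 g O, 58.22 g S.
n(C) = 10.9/12.01 = 0.9076, n(H) = 1.83/1.008 = 1.815, n(O) = 29.05/16.00 = 1.816, n(S) = 58.22/32.07 = 1.815
Divide by the smallest (0.9076 mol C): C 1.000, H 2.000, O 2.001, S 2.000
Ratio ≈ 1:2:2:2, so the empirical formula is CH2O2S2
Empirical-formula mass = 110.17 g/mol
n = 440 / 110.17 = 3.99 ≈ 4
Molecular formula = (CH2O2S2)×4 = C4H8O8S8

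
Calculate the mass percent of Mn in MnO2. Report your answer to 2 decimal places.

Molar mass = 1(54.94) + 2(16.00) = 86.940 g/mol
Mass of Mn per mole = 1 × 54.94 = 54.940 g
% Mn = 54.940 / 86.940 × 100 = 63.19%

63.19%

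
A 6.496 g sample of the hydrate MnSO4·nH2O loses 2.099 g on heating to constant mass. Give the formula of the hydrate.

MnSO4·4H2O

Mass of anhydrous MnSO4 = 6.496 − 2.099 = 4.397 g
mol H2O = 2.099 / 18.02 = 0.1165
Molar mass of MnSO4 = 151.01 g/mol → mol MnSO4 = 4.397 / 151.01 = 0.02912
n = 0.1165 / 0.02912 = 4.00 ≈ 4 → MnSO4·4H2O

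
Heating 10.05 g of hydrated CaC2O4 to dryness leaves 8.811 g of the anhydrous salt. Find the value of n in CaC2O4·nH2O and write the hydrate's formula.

Mass of water lost = 10.05 − 8.811 = 1.239 g → 1.239 / 18.02 = 0.06876 mol H2O
Molar mass of CaC2O4 = 128.10 g/mol → mol CaC2O4 = 8.811 / 128.10 = 0.06878
n = 0.06876 / 0.06878 = 1.00 ≈ 1 → CaC2O4·H2O

CaC2O4·H2O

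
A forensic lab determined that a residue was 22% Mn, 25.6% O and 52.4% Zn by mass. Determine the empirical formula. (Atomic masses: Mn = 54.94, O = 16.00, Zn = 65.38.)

Assume 100 g: 22 g Mn, 25.6 g O, 52.4 g Zn.
Moles — Mn: 22 / 54.94 = 0.4004 mol; O: 25.6 / 16.00 = 1.6 mol; Zn: 52.4 / 65.38 = 0.8015 mol
Ratios (÷ 0.4004): Mn 1.000, O 3.996, Zn 2.001
→ MnO4Zn2

MnO4Zn2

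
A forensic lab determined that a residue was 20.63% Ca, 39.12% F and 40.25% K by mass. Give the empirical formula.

Assume 100 g: 20.63 g Ca, 39.12 g F, 40.25 g K.
Ca: 20.63 g ÷ 40.08 g/mol = 0.5147 mol
F: 39.12 g ÷ 19.00 g/mol = 2.059 mol
K: 40.25 g ÷ 39.10 g/mol = 1.029 mol
Smallest is Ca at 0.5147 mol; normalising gives Ca 1.000, F 4.000, K 2.000
≈ 1:4:2 → CaF4K2

CaF4K2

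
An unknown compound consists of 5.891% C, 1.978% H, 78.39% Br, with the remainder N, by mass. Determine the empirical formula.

Assume 100 g: 5.891 g C, 1.978 g H, 78.39 g Br, 13.741 g N.
n(C) = 5.891/12.01 = 0.4905, n(H) = 1.978/1.008 = 1.962, n(Br) = 78.39/79.90 = 0.9811, n(N) = 13.741/14.01 = 0.9808
Ratios (÷ 0.4905): C 1.000, H 4.001, Br 2.000, N 2.000
Ratio ≈ 1:4:2:2, so the empirical formula is CH4Br2N2

CH4Br2N2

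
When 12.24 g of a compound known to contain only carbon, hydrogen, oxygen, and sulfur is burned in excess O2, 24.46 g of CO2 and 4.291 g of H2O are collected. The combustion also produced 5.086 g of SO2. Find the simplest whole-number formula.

mol C = 24.46 / 44.01 = 0.5558; mass C = 0.5558 × 12.01 = 6.675 g
mol H = 2 × (4.291 / 18.02) = 0.4762; mass H = 0.4762 × 1.008 = 0.4801 g
mol S = 5.086 / 64.07 = 0.07938; mass S = 2.546 g
mass O = 12.24 − (9.701) = 2.539 g → mol O = 0.1587
Smallest is S at 0.07938 mol; normalising gives C 7.001, H 5.999, O 1.999, S 1.000
Ratio ≈ 7:6:2:1, so the empirical formula is C7H6O2S

C7H6O2S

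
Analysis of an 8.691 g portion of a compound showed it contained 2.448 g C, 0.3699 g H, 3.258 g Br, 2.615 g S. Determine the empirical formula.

C5H9BrS2

C: 2.448 g ÷ 12.01 g/mol = 0.2038 mol
H: 0.3699 g ÷ 1.008 g/mol = 0.367 mol
Br: 3.258 g ÷ 79.90 g/mol = 0.04078 mol
S: 2.615 g ÷ 32.07 g/mol = 0.08154 mol
Divide by the smallest (0.04078 mol Br): C 4.999, H 9.000, Br 1.000, S 2.000
Ratio ≈ 5:9:1:2, so the empirical formula is C5H9BrS2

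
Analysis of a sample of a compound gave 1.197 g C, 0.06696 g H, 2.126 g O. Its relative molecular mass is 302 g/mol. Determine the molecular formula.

C: 1.197 g ÷ 12.01 g/mol = 0.09967 mol
H: 0.06696 g ÷ 1.008 g/mol = 0.06643 mol
O: 2.126 g ÷ 16.00 g/mol = 0.1329 mol
Ratios (÷ 0.06643): C 1.500, H 1.000, O 2.000
×2: C 3.00, H 2.00, O 4.00 → C3H2O4
Empirical-formula mass = 102.05 g/mol
n = 302 / 102.05 = 2.96 ≈ 3
Molecular formula = (C3H2O4)×3 = C9H6O12

C9H6O12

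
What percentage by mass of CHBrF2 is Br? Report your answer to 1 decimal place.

Molar mass = 1(12.01) + 1(1.008) + 1(79.90) + 2(19.00) = 130.918 g/mol
Mass of Br per mole = 1 × 79.90 = 79.900 g
% Br = 79.900 / 130.918 × 100 = 61.0%

61.0%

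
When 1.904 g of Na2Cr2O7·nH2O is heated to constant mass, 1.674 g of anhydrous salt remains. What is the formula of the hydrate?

Mass of water lost = 1.904 − 1.674 = 0.23 g → 0.23 / 18.02 = 0.01276 mol H2O
Molar mass of Na2Cr2O7 = 261.98 g/mol → mol Na2Cr2O7 = 1.674 / 261.98 = 0.00639
n = 0.01276 / 0.00639 = 2.00 ≈ 2 → Na2Cr2O7·2H2O

Na2Cr2O7·2H2O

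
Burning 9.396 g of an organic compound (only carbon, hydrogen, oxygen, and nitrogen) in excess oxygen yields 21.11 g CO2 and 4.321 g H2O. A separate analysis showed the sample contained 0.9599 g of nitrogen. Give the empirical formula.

mol C = 21.11 / 44.01 = 0.4797; mass C = 0.4797 × 12.01 = 5.761 g
mol H = 2 × (4.321 / 18.02) = 0.4796; mass H = 0.4796 × 1.008 = 0.4834 g
mol N = 0.9599 / 14.01 = 0.06852
mass O = 9.396 − (7.204) = 2.192 g → mol O = 0.1370
Smallest is N at 0.06852 mol; normalising gives C 7.001, H 7.000, N 1.000, O 1.999
≈ 7:7:1:2 → C7H7NO2

C7H7NO2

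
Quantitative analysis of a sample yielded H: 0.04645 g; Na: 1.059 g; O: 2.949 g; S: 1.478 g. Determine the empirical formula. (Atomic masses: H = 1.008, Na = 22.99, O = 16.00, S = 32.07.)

H: 0.04645 g ÷ 1.008 g/mol = 0.04608 mol
Na: 1.059 g ÷ 22.99 g/mol = 0.04606 mol
O: 2.949 g ÷ 16.00 g/mol = 0.1843 mol
S: 1.478 g ÷ 32.07 g/mol = 0.04609 mol
Divide by the smallest (0.04606 mol Na): H 1.000, Na 1.000, O 4.001, S 1.001
Ratio ≈ 1:1:4:1, so the empirical formula is HNaO4S

HNaO4S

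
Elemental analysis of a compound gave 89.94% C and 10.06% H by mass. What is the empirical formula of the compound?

C3H4

Assume 100 g: 89.94 g C, 10.06 g H.
Moles — C: 89.94 / 12.01 = 7.489 mol; H: 10.06 / 1.008 = 9.98 mol
Divide by the smallest (7.489 mol C): C 1.000, H 1.333
Multiply by 3: C 3.00, H 4.00 → C3H4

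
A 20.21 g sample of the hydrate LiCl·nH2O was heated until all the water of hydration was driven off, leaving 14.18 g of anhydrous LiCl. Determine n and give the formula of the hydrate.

Mass of water lost = 20.21 − 14.18 = 6.03 g → 6.03 / 18.02 = 0.3346 mol H2O
Molar mass of LiCl = 42.39 g/mol → mol LiCl = 14.18 / 42.39 = 0.3345
n = 0.3346 / 0.3345 = 1.00 ≈ 1 → LiCl·H2O

LiCl·H2O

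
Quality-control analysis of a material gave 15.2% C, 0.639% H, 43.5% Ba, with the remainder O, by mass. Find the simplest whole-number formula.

Assume 100 g: 15.2 g C, 0.639 g H, 43.5 g Ba, 40.66 g O.
n(C) = 15.2/12.01 = 1.266, n(H) = 0.639/1.008 = 0.6339, n(Ba) = 43.5/137.33 = 0.3168, n(O) = 40.66/16.00 = 2.541
Smallest is Ba at 0.3168 mol; normalising gives C 3.996, H 2.001, Ba 1.000, O 8.023
≈ 4:2:1:8 → C4H2BaO8

C4H2BaO8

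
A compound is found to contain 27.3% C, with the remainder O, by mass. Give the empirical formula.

CO2

Assume 100 g: 27.3 g C, 72.7 g O.
Moles — C: 27.3 / 12.01 = 2.273 mol; O: 72.7 / 16.00 = 4.544 mol
Divide by the smallest (2.273 mol C): C 1.000, O 1.999
Ratio ≈ 1:2, so the empirical formula is CO2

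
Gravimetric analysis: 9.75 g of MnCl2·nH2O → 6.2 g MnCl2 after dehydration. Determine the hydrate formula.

Mass of water lost = 9.75 − 6.2 = 3.55 g → 3.55 / 18.02 = 0.197 mol H2O
Molar mass of MnCl2 = 125.84 g/mol → mol MnCl2 = 6.2 / 125.84 = 0.04927
n = 0.197 / 0.04927 = 4.00 ≈ 4 → MnCl2·4H2O

MnCl2·4H2O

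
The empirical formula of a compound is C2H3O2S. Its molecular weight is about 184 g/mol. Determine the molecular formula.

Empirical-formula mass = 91.11 g/mol
n = 184 / 91.11 = 2.02 ≈ 2
Molecular formula = (C2H3O2S)2 = C4H6O4S2

C4H6O4S2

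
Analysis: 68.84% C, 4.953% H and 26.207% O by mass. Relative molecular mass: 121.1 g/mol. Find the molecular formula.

C7H6O2

Assume 100 g: 68.84 g C, 4.953 g H, 26.207 g O.
Moles — C: 68.84 / 12.01 = 5.732 mol; H: 4.953 / 1.008 = 4.914 mol; O: 26.207 / 16.00 = 1.638 mol
Smallest is O at 1.638 mol; normalising gives C 3.499, H 3.000, O 1.000
Multiply by 2: C 7.00, H 6.00, O 2.00 → C7H6O2
Empirical-formula mass = 122.12 g/mol
n = 121.1 / 122.12 = 0.99 ≈ 1
Molecular formula = empirical formula = C7H6O2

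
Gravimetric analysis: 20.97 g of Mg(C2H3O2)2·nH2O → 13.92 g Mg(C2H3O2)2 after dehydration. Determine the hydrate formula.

Mass of water lost = 20.97 − 13.92 = 7.05 g → 7.05 / 18.02 = 0.3912 mol H2O
Molar mass of Mg(C2H3O2)2 = 142.40 g/mol → mol Mg(C2H3O2)2 = 13.92 / 142.40 = 0.09775
n = 0.3912 / 0.09775 = 4.00 ≈ 4 → Mg(C2H3O2)2·4H2O

Mg(C2H3O2)2·4H2O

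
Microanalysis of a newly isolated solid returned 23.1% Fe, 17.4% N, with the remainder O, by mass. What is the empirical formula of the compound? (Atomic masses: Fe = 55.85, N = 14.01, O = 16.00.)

FeN3O9

Assume 100 g: 23.1 g Fe, 17.4 g N, 59.5 g O.
Fe: 23.1 g ÷ 55.85 g/mol = 0.4136 mol
N: 17.4 g ÷ 14.01 g/mol = 1.242 mol
O: 59.5 g ÷ 16.00 g/mol = 3.719 mol
Divide by the smallest (0.4136 mol Fe): Fe 1.000, N 3.003, O 8.991
Ratio ≈ 1:3:9, so the empirical formula is FeN3O9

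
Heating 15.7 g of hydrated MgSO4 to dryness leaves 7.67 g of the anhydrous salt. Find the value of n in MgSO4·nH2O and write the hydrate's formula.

MgSO4·7H2O

Mass of water lost = 15.7 − 7.67 = 8.03 g → 8.03 / 18.02 = 0.4456 mol H2O
Molar mass of MgSO4 = 120.38 g/mol → mol MgSO4 = 7.67 / 120.38 = 0.06371
n = 0.4456 / 0.06371 = 6.99 ≈ 7 → MgSO4·7H2O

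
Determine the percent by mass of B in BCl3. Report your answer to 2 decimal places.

Molar mass = 1(10.81) + 3(35.45) = 117.160 g/mol
Mass of B per mole = 1 × 10.81 = 10.810 g
% B = 10.810 / 117.160 × 100 = 9.23%

9.23%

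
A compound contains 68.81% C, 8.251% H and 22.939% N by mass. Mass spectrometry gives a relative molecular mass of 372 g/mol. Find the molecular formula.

Assume 100 g: 68.81 g C, 8.251 g H, 22.939 g N.
n(C) = 68.81/12.01 = 5.729, n(H) = 8.251/1.008 = 8.186, n(N) = 22.939/14.01 = 1.637
Smallest is N at 1.637 mol; normalising gives C 3.499, H 4.999, N 1.000
Scaling by 2: C 7.00, H 10.00, N 2.00 → C7H10N2
Empirical-formula mass = 122.17 g/mol
n = 372 / 122.17 = 3.04 ≈ 3
Molecular formula = (C7H10N2)×3 = C21H30N6

C21H30N6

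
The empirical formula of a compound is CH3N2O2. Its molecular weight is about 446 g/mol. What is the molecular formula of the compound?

Empirical-formula mass = 75.05 g/mol
n = 446 / 75.05 = 5.94 ≈ 6
Molecular formula = (CH3N2O2)6 = C6H18N12O12

C6H18N12O12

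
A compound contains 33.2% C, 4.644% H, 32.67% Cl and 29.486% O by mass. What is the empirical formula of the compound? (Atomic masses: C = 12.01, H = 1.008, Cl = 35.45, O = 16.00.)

C3H5ClO2

Assume 100 g: 33.2 g C, 4.644 g H, 32.67 g Cl, 29.486 g O.
C: 33.2 g ÷ 12.01 g/mol = 2.764 mol
H: 4.644 g ÷ 1.008 g/mol = 4.607 mol
Cl: 32.67 g ÷ 35.45 g/mol = 0.9216 mol
O: 29.486 g ÷ 16.00 g/mol = 1.843 mol
Ratios (÷ 0.9216): C 3.000, H 4.999, Cl 1.000, O 2.000
→ C3H5ClO2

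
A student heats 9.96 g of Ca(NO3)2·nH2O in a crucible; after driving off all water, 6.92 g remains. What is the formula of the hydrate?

Ca(NO3)2·4H2O

Mass of water lost = 9.96 − 6.92 = 3.04 g → 3.04 / 18.02 = 0.1687 mol H2O
Molar mass of Ca(NO3)2 = 164.10 g/mol → mol Ca(NO3)2 = 6.92 / 164.10 = 0.04217
n = 0.1687 / 0.04217 = 4.00 ≈ 4 → Ca(NO3)2·4H2O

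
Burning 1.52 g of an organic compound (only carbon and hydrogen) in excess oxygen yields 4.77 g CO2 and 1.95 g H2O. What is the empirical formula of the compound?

mol C = 4.77 / 44.01 = 0.1084; mass C = 0.1084 × 12.01 = 1.302 g
mol H = 2 × (1.95 / 18.02) = 0.2164; mass H = 0.2164 × 1.008 = 0.2182 g
Ratios (÷ 0.1084): C 1.000, H 1.997
≈ 1:2 → CH2

CH2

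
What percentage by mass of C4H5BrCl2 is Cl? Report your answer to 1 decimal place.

Molar mass = 4(12.01) + 5(1.008) + 1(79.90) + 2(35.45) = 203.880 g/mol
Mass of Cl per mole = 2 × 35.45 = 70.900 g
% Cl = 70.900 / 203.880 × 100 = 34.8%

34.8%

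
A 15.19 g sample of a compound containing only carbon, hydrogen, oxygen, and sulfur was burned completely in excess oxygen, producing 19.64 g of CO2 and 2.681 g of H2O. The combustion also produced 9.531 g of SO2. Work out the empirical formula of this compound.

C3H2O2S

mol C = 19.64 / 44.01 = 0.4463; mass C = 0.4463 × 12.01 = 5.360 g
mol H = 2 × (2.681 / 18.02) = 0.2976; mass H = 0.2976 × 1.008 = 0.2999 g
mol S = 9.531 / 64.07 = 0.1488; mass S = 4.771 g
mass O = 15.19 − (10.43) = 4.760 g → mol O = 0.2975
Ratios (÷ 0.1488): C 3.000, H 2.000, O 2.000, S 1.000
→ C3H2O2S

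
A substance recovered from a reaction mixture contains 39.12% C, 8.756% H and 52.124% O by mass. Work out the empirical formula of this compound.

C3H8O3

Assume 100 g: 39.12 g C, 8.756 g H, 52.124 g O.
n(C) = 39.12/12.01 = 3.257, n(H) = 8.756/1.008 = 8.687, n(O) = 52.124/16.00 = 3.258
Smallest is C at 3.257 mol; normalising gives C 1.000, H 2.667, O 1.000
×3: C 3.00, H 8.00, O 3.00 → C3H8O3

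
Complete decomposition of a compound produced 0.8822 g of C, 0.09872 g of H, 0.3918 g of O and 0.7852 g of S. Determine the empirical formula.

C: 0.8822 g ÷ 12.01 g/mol = 0.07346 mol
H: 0.09872 g ÷ 1.008 g/mol = 0.09794 mol
O: 0.3918 g ÷ 16.00 g/mol = 0.02449 mol
S: 0.7852 g ÷ 32.07 g/mol = 0.02448 mol
Smallest is S at 0.02448 mol; normalising gives C 3.000, H 4.000, O 1.000, S 1.000
Ratio ≈ 3:4:1:1, so the empirical formula is C3H4OS

C3H4OS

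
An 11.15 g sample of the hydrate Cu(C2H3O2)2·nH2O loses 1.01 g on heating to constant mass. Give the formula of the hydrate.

Mass of anhydrous Cu(C2H3O2)2 = 11.15 − 1.01 = 10.14 g
mol H2O = 1.01 / 18.02 = 0.05605
Molar mass of Cu(C2H3O2)2 = 181.64 g/mol → mol Cu(C2H3O2)2 = 10.14 / 181.64 = 0.05583
n = 0.05605 / 0.05583 = 1.00 ≈ 1 → Cu(C2H3O2)2·H2O

Cu(C2H3O2)2·H2O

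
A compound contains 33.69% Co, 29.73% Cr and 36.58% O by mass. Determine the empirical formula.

Assume 100 g: 33.69 g Co, 29.73 g Cr, 36.58 g O.
n(Co) = 33.69/58.93 = 0.5717, n(Cr) = 29.73/52.00 = 0.5717, n(O) = 36.58/16.00 = 2.286
Divide by the smallest (0.5717 mol Co): Co 1.000, Cr 1.000, O 3.999
≈ 1:1:4 → CoCrO4

CoCrO4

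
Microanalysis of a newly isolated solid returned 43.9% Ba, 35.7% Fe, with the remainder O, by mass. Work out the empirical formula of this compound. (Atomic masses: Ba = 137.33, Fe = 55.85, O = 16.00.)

BaFe2O4

Assume 100 g: 43.9 g Ba, 35.7 g Fe, 20.4 g O.
n(Ba) = 43.9/137.33 = 0.3197, n(Fe) = 35.7/55.85 = 0.6392, n(O) = 20.4/16.00 = 1.275
Ratios (÷ 0.3197): Ba 1.000, Fe 2.000, O 3.989
≈ 1:2:4 → BaFe2O4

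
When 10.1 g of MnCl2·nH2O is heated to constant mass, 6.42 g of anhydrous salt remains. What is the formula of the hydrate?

Mass of water lost = 10.1 − 6.42 = 3.68 g → 3.68 / 18.02 = 0.2042 mol H2O
Molar mass of MnCl2 = 125.84 g/mol → mol MnCl2 = 6.42 / 125.84 = 0.05102
n = 0.2042 / 0.05102 = 4.00 ≈ 4 → MnCl2·4H2O

MnCl2·4H2O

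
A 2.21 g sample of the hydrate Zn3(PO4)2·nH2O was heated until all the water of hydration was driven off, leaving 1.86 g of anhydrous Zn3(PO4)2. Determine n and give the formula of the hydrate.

Mass of water lost = 2.21 − 1.86 = 0.35 g → 0.35 / 18.02 = 0.01942 mol H2O
Molar mass of Zn3(PO4)2 = 386.08 g/mol → mol Zn3(PO4)2 = 1.86 / 386.08 = 0.004818
n = 0.01942 / 0.004818 = 4.03 ≈ 4 → Zn3(PO4)2·4H2O

Zn3(PO4)2·4H2O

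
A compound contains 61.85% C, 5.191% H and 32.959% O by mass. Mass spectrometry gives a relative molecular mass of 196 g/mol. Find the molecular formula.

Assume 100 g: 61.85 g C, 5.191 g H, 32.959 g O.
Moles — C: 61.85 / 12.01 = 5.15 mol; H: 5.191 / 1.008 = 5.15 mol; O: 32.959 / 16.00 = 2.06 mol
Ratios (÷ 2.06): C 2.500, H 2.500, O 1.000
×2: C 5.00, H 5.00, O 2.00 → C5H5O2
Empirical-formula mass = 97.09 g/mol
n = 196 / 97.09 = 2.02 ≈ 2
Molecular formula = (C5H5O2)×2 = C10H10O4

C10H10O4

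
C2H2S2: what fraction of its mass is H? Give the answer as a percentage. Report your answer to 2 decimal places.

Molar mass = 2(12.01) + 2(1.008) + 2(32.07) = 90.176 g/mol
Mass of H per mole = 2 × 1.008 = 2.016 g
% H = 2.016 / 90.176 × 100 = 2.24%

2.24%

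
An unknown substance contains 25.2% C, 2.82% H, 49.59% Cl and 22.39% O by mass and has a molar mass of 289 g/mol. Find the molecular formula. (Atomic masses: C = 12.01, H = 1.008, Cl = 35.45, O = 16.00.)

Assume 100 g: 25.2 g C, 2.82 g H, 49.59 g Cl, 22.39 g O.
C: 25.2 g ÷ 12.01 g/mol = 2.098 mol
H: 2.82 g ÷ 1.008 g/mol = 2.798 mol
Cl: 49.59 g ÷ 35.45 g/mol = 1.399 mol
O: 22.39 g ÷ 16.00 g/mol = 1.399 mol
Ratios (÷ 1.399): C 1.500, H 2.000, Cl 1.000, O 1.000
Multiply by 2: C 3.00, H 4.00, Cl 2.00, O 2.00 → C3H4Cl2O2
Empirical-formula mass = 142.96 g/mol
n = 289 / 142.96 = 2.02 ≈ 2
Molecular formula = (C3H4Cl2O2)×2 = C6H8Cl4O4

C6H8Cl4O4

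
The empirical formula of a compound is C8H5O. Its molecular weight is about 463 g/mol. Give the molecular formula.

C32H20O4

Empirical-formula mass = 117.12 g/mol
n = 463 / 117.12 = 3.95 ≈ 4
Molecular formula = (C8H5O)4 = C32H20O4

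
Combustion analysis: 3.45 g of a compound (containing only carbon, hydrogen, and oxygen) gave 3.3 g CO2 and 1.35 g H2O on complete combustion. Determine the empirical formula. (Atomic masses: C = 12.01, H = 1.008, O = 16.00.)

CH2O2

mol C = 3.3 / 44.01 = 0.07498; mass C = 0.07498 × 12.01 = 0.9005 g
mol H = 2 × (1.35 / 18.02) = 0.1498; mass H = 0.1498 × 1.008 = 0.1510 g
mass O = 3.45 − (1.052) = 2.398 g → mol O = 0.1499
Ratios (÷ 0.07498): C 1.000, H 1.998, O 1.999
Ratio ≈ 1:2:2, so the empirical formula is CH2O2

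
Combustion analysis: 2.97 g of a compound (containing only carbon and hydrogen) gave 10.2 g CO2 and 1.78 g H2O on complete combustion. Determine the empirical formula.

mol C = 10.2 / 44.01 = 0.2318; mass C = 0.2318 × 12.01 = 2.784 g
mol H = 2 × (1.78 / 18.02) = 0.1976; mass H = 0.1976 × 1.008 = 0.1991 g
Divide by the smallest (0.1976 mol H): C 1.173, H 1.000
Scaling by 6: C 7.04, H 6.00 → C7H6

C7H6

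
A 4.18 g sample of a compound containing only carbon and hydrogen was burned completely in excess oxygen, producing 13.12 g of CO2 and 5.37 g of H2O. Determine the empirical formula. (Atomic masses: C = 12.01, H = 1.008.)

CH2

mol C = 13.12 / 44.01 = 0.2981; mass C = 0.2981 × 12.01 = 3.580 g
mol H = 2 × (5.37 / 18.02) = 0.5960; mass H = 0.5960 × 1.008 = 0.6008 g
Divide by the smallest (0.2981 mol C): C 1.000, H 1.999
Ratio ≈ 1:2, so the empirical formula is CH2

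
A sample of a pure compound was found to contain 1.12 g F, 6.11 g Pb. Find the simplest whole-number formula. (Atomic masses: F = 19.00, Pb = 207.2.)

F2Pb

n(F) = 1.12/19.00 = 0.05895, n(Pb) = 6.11/207.2 = 0.02949
Ratios (÷ 0.02949): F 1.999, Pb 1.000
≈ 2:1 → F2Pb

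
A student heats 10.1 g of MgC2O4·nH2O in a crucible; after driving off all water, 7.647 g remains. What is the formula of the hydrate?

Mass of water lost = 10.1 − 7.647 = 2.453 g → 2.453 / 18.02 = 0.1361 mol H2O
Molar mass of MgC2O4 = 112.33 g/mol → mol MgC2O4 = 7.647 / 112.33 = 0.06808
n = 0.1361 / 0.06808 = 2.00 ≈ 2 → MgC2O4·2H2O

MgC2O4·2H2O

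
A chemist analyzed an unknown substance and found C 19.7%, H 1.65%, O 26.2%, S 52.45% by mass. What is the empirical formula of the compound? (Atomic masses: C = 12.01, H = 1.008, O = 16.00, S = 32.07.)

Assume 100 g: 19.7 g C, 1.65 g H, 26.2 g O, 52.45 g S.
C: 19.7 g ÷ 12.01 g/mol = 1.64 mol
H: 1.65 g ÷ 1.008 g/mol = 1.637 mol
O: 26.2 g ÷ 16.00 g/mol = 1.637 mol
S: 52.45 g ÷ 32.07 g/mol = 1.635 mol
Smallest is S at 1.635 mol; normalising gives C 1.003, H 1.001, O 1.001, S 1.000
≈ 1:1:1:1 → CHOS

CHOS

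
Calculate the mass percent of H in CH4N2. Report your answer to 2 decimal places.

Molar mass = 1(12.01) + 4(1.008) + 2(14.01) = 44.062 g/mol
Mass of H per mole = 4 × 1.008 = 4.032 g
% H = 4.032 / 44.062 × 100 = 9.15%

9.15%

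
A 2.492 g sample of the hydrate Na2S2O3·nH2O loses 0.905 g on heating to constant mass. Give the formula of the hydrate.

Na2S2O3·5H2O

Mass of anhydrous Na2S2O3 = 2.492 − 0.905 = 1.587 g
mol H2O = 0.905 / 18.02 = 0.05022
Molar mass of Na2S2O3 = 158.12 g/mol → mol Na2S2O3 = 1.587 / 158.12 = 0.01004
n = 0.05022 / 0.01004 = 5.00 ≈ 5 → Na2S2O3·5H2O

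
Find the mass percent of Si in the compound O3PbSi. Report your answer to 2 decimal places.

9.92%

Molar mass = 3(16.00) + 1(207.2) + 1(28.09) = 283.290 g/mol
Mass of Si per mole = 1 × 28.09 = 28.090 g
% Si = 28.090 / 283.290 × 100 = 9.92%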